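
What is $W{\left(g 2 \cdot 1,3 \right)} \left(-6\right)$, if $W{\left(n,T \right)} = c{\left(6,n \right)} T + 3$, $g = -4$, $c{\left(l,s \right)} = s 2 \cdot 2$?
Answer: $558$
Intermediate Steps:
$c{\left(l,s \right)} = 4 s$ ($c{\left(l,s \right)} = 2 s 2 = 4 s$)
$W{\left(n,T \right)} = 3 + 4 T n$ ($W{\left(n,T \right)} = 4 n T + 3 = 4 T n + 3 = 3 + 4 T n$)
$W{\left(g 2 \cdot 1,3 \right)} \left(-6\right) = \left(3 + 4 \cdot 3 \left(-4\right) 2 \cdot 1\right) \left(-6\right) = \left(3 + 4 \cdot 3 \left(\left(-8\right) 1\right)\right) \left(-6\right) = \left(3 + 4 \cdot 3 \left(-8\right)\right) \left(-6\right) = \left(3 - 96\right) \left(-6\right) = \left(-93\right) \left(-6\right) = 558$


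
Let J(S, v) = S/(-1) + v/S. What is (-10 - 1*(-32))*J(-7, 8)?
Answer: 902/7 ≈ 128.86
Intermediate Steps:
J(S, v) = -S + v/S (J(S, v) = S*(-1) + v/S = -S + v/S)
(-10 - 1*(-32))*J(-7, 8) = (-10 - 1*(-32))*(-1*(-7) + 8/(-7)) = (-10 + 32)*(7 + 8*(-⅐)) = 22*(7 - 8/7) = 22*(41/7) = 902/7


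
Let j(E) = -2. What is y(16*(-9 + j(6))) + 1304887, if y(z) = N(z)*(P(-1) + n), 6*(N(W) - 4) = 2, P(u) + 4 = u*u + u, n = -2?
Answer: 1304861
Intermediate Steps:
P(u) = -4 + u + u**2 (P(u) = -4 + (u*u + u) = -4 + (u**2 + u) = -4 + (u + u**2) = -4 + u + u**2)
N(W) = 13/3 (N(W) = 4 + (1/6)*2 = 4 + 1/3 = 13/3)
y(z) = -26 (y(z) = 13*((-4 - 1 + (-1)**2) - 2)/3 = 13*((-4 - 1 + 1) - 2)/3 = 13*(-4 - 2)/3 = (13/3)*(-6) = -26)
y(16*(-9 + j(6))) + 1304887 = -26 + 1304887 = 1304861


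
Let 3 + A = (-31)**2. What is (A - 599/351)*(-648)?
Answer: -8055816/13 ≈ -6.1968e+5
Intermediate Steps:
A = 958 (A = -3 + (-31)**2 = -3 + 961 = 958)
(A - 599/351)*(-648) = (958 - 599/351)*(-648) = (335659/351)*(-648) = -8055816/13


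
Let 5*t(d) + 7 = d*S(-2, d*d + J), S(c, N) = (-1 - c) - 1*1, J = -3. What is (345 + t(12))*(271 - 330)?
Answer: -101362/5 ≈ -20272.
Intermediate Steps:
S(c, N) = -2 - c (S(c, N) = (-1 - c) - 1 = -2 - c)
t(d) = -7/5 (t(d) = -7/5 + (d*(-2 - 1*(-2)))/5 = -7/5 + (d*(-2 + 2))/5 = -7/5 + (d*0)/5 = -7/5 + (⅕)*0 = -7/5 + 0 = -7/5)
(345 + t(12))*(271 - 330) = (345 - 7/5)*(271 - 330) = (1718/5)*(-59) = -101362/5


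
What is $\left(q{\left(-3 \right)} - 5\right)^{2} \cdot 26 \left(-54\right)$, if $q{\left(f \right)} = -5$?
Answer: $-140400$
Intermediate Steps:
$\left(q{\left(-3 \right)} - 5\right)^{2} \cdot 26 \left(-54\right) = \left(-5 - 5\right)^{2} \cdot 26 \left(-54\right) = \left(-10\right)^{2} \cdot 26 \left(-54\right) = 100 \cdot 26 \left(-54\right) = 2600 \left(-54\right) = -140400$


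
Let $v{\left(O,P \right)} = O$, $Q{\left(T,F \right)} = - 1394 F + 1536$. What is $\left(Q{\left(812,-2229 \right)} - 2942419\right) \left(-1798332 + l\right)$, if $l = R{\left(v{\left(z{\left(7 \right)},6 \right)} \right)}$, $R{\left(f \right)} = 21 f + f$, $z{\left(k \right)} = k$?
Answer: $-299114323054$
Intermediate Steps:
$Q{\left(T,F \right)} = 1536 - 1394 F$
$R{\left(f \right)} = 22 f$
$l = 154$ ($l = 22 \cdot 7 = 154$)
$\left(Q{\left(812,-2229 \right)} - 2942419\right) \left(-1798332 + l\right) = \left(\left(1536 - -3107226\right) - 2942419\right) \left(-1798332 + 154\right) = \left(\left(1536 + 3107226\right) - 2942419\right) \left(-1798178\right) = \left(3108762 - 2942419\right) \left(-1798178\right) = 166343 \left(-1798178\right) = -299114323054$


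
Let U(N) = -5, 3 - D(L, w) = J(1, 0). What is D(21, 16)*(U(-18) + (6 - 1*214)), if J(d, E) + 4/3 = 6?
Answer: 355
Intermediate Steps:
J(d, E) = 14/3 (J(d, E) = -4/3 + 6 = 14/3)
D(L, w) = -5/3 (D(L, w) = 3 - 1*14/3 = 3 - 14/3 = -5/3)
D(21, 16)*(U(-18) + (6 - 1*214)) = -5*(-5 + (6 - 1*214))/3 = -5*(-5 + (6 - 214))/3 = -5*(-5 - 208)/3 = -5/3*(-213) = 355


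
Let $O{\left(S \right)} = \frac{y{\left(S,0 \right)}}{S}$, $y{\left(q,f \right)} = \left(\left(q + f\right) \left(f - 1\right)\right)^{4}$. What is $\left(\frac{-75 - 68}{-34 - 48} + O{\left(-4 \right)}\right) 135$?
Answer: $- \frac{689175}{82} \approx -8404.6$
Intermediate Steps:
$y{\left(q,f \right)} = \left(-1 + f\right)^{4} \left(f + q\right)^{4}$ ($y{\left(q,f \right)} = \left(\left(f + q\right) \left(-1 + f\right)\right)^{4} = \left(\left(-1 + f\right) \left(f + q\right)\right)^{4} = \left(-1 + f\right)^{4} \left(f + q\right)^{4}$)
$O{\left(S \right)} = S^{3}$ ($O{\left(S \right)} = \frac{\left(-1 + 0\right)^{4} \left(0 + S\right)^{4}}{S} = \frac{\left(-1\right)^{4} S^{4}}{S} = \frac{1 S^{4}}{S} = \frac{S^{4}}{S} = S^{3}$)
$\left(\frac{-75 - 68}{-34 - 48} + O{\left(-4 \right)}\right) 135 = \left(\frac{-75 - 68}{-34 - 48} + \left(-4\right)^{3}\right) 135 = \left(- \frac{143}{-82} - 64\right) 135 = \left(\left(-143\right) \left(- \frac{1}{82}\right) - 64\right) 135 = \left(\frac{143}{82} - 64\right) 135 = \left(- \frac{5105}{82}\right) 135 = - \frac{689175}{82}$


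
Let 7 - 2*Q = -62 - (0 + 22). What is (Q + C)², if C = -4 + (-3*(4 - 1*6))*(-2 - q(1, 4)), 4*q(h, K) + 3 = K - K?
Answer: 1156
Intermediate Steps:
q(h, K) = -¾ (q(h, K) = -¾ + (K - K)/4 = -¾ + (¼)*0 = -¾ + 0 = -¾)
Q = 91/2 (Q = 7/2 - (-62 - (0 + 22))/2 = 7/2 - (-62 - 1*22)/2 = 7/2 - (-62 - 22)/2 = 7/2 - ½*(-84) = 7/2 + 42 = 91/2 ≈ 45.500)
C = -23/2 (C = -4 + (-3*(4 - 1*6))*(-2 - 1*(-¾)) = -4 + (-3*(4 - 6))*(-2 + ¾) = -4 - 3*(-2)*(-5/4) = -4 + 6*(-5/4) = -4 - 15/2 = -23/2 ≈ -11.500)
(Q + C)² = (91/2 - 23/2)² = 34² = 1156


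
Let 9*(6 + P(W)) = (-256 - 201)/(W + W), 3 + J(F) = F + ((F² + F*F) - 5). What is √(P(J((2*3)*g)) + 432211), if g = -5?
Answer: √12076583537563/5286 ≈ 657.42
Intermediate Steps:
J(F) = -8 + F + 2*F² (J(F) = -3 + (F + ((F² + F*F) - 5)) = -3 + (F + ((F² + F²) - 5)) = -3 + (F + (2*F² - 5)) = -3 + (F + (-5 + 2*F²)) = -3 + (-5 + F + 2*F²) = -8 + F + 2*F²)
P(W) = -6 - 457/(18*W) (P(W) = -6 + ((-256 - 201)/(W + W))/9 = -6 + (-457*1/(2*W))/9 = -6 + (-457/(2*W))/9 = -6 - 457/(18*W))
√(P(J((2*3)*g)) + 432211) = √((-6 - 457/(18*(-8 + (2*3)*(-5) + 2*((2*3)*(-5))²))) + 432211) = √((-6 - 457/(18*(-8 + 6*(-5) + 2*(6*(-5))²))) + 432211) = √((-6 - 457/(18*(-8 - 30 + 2*(-30)²))) + 432211) = √((-6 - 457/(18*(-8 - 30 + 2*900))) + 432211) = √((-6 - 457/(18*(-8 - 30 + 1800))) + 432211) = √((-6 - 457/18/1762) + 432211) = √((-6 - 457/18*1/1762) + 432211) = √((-6 - 457/31716) + 432211) = √(-190753/31716 + 432211) = √(13707813323/31716) = √12076583537563/5286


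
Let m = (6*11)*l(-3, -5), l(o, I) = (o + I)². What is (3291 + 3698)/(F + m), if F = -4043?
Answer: 6989/181 ≈ 38.613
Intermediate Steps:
l(o, I) = (I + o)²
m = 4224 (m = (6*11)*(-5 - 3)² = 66*(-8)² = 66*64 = 4224)
(3291 + 3698)/(F + m) = (3291 + 3698)/(-4043 + 4224) = 6989/181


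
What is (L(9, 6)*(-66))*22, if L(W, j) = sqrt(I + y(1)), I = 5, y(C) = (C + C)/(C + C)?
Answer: -1452*sqrt(6) ≈ -3556.7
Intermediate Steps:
y(C) = 1 (y(C) = (2*C)/((2*C)) = (2*C)*(1/(2*C)) = 1)
L(W, j) = sqrt(6) (L(W, j) = sqrt(5 + 1) = sqrt(6))
(L(9, 6)*(-66))*22 = (sqrt(6)*(-66))*22 = -66*sqrt(6)*22 = -1452*sqrt(6)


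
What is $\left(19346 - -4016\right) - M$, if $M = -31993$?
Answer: $55355$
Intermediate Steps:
$\left(19346 - -4016\right) - M = \left(19346 - -4016\right) - -31993 = \left(19346 + 4016\right) + 31993 = 23362 + 31993 = 55355$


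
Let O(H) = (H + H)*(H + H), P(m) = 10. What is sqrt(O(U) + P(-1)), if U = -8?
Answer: sqrt(266) ≈ 16.310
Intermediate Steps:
O(H) = 4*H**2 (O(H) = (2*H)*(2*H) = 4*H**2)
sqrt(O(U) + P(-1)) = sqrt(4*(-8)**2 + 10) = sqrt(4*64 + 10) = sqrt(256 + 10) = sqrt(266)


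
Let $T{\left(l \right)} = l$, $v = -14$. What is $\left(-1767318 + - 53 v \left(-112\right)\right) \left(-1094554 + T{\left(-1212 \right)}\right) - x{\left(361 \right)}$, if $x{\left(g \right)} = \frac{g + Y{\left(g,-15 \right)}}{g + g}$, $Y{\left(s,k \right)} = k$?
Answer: $\frac{731974254283799}{361} \approx 2.0276 \cdot 10^{12}$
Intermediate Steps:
$x{\left(g \right)} = \frac{-15 + g}{2 g}$ ($x{\left(g \right)} = \frac{g - 15}{g + g} = \frac{-15 + g}{2 g}$)
$\left(-1767318 + - 53 v \left(-112\right)\right) \left(-1094554 + T{\left(-1212 \right)}\right) - x{\left(361 \right)} = \left(-1767318 + \left(-53\right) \left(-14\right) \left(-112\right)\right) \left(-1094554 - 1212\right) - \frac{-15 + 361}{2 \cdot 361} = \left(-1767318 + 742 \left(-112\right)\right) \left(-1095766\right) - \frac{1}{2} \cdot \frac{1}{361} \cdot 346 = \left(-1767318 - 83104\right) \left(-1095766\right) - \frac{173}{361} = \left(-1850422\right) \left(-1095766\right) - \frac{173}{361} = 2027629513252 - \frac{173}{361} = \frac{731974254283799}{361}$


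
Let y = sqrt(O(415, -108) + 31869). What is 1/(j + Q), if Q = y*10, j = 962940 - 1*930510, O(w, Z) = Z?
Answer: 1081/34950960 - sqrt(3529)/34950960 ≈ 2.9229e-5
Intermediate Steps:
y = 3*sqrt(3529) (y = sqrt(-108 + 31869) = sqrt(31761) = 3*sqrt(3529) ≈ 178.22)
j = 32430 (j = 962940 - 930510 = 32430)
Q = 30*sqrt(3529) (Q = (3*sqrt(3529))*10 = 30*sqrt(3529) ≈ 1782.2)
1/(j + Q) = 1/(32430 + 30*sqrt(3529))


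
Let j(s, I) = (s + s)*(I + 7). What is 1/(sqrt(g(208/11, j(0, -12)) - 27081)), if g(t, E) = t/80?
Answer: -I*sqrt(81919310)/1489442 ≈ -0.0060767*I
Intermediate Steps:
j(s, I) = 2*s*(7 + I) (j(s, I) = (2*s)*(7 + I) = 2*s*(7 + I))
g(t, E) = t/80 (g(t, E) = t*(1/80) = t/80)
1/(sqrt(g(208/11, j(0, -12)) - 27081)) = 1/(sqrt((208/11)/80 - 27081)) = 1/(sqrt((208*(1/11))/80 - 27081)) = 1/(sqrt((1/80)*(208/11) - 27081)) = 1/(sqrt(13/55 - 27081)) = 1/(sqrt(-1489442/55)) = 1/(I*sqrt(81919310)/55) = -I*sqrt(81919310)/1489442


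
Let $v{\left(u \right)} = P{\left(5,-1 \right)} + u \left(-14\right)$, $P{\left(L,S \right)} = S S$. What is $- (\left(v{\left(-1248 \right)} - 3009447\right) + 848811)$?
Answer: $2143163$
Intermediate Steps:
$P{\left(L,S \right)} = S^{2}$
$v{\left(u \right)} = 1 - 14 u$ ($v{\left(u \right)} = \left(-1\right)^{2} + u \left(-14\right) = 1 - 14 u$)
$- (\left(v{\left(-1248 \right)} - 3009447\right) + 848811) = - (\left(\left(1 - -17472\right) - 3009447\right) + 848811) = - (\left(\left(1 + 17472\right) - 3009447\right) + 848811) = - (\left(17473 - 3009447\right) + 848811) = - (-2991974 + 848811) = \left(-1\right) \left(-2143163\right) = 2143163$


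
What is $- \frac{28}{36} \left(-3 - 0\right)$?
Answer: $\frac{7}{3} \approx 2.3333$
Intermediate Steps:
$- \frac{28}{36} \left(-3 - 0\right) = \left(-28\right) \frac{1}{36} \left(-3 + \left(-24 + 24\right)\right) = - \frac{7 \left(-3 + 0\right)}{9} = \left(- \frac{7}{9}\right) \left(-3\right) = \frac{7}{3}$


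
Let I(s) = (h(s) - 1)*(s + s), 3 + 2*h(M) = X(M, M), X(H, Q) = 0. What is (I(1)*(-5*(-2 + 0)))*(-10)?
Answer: 500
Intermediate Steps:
h(M) = -3/2 (h(M) = -3/2 + (½)*0 = -3/2 + 0 = -3/2)
I(s) = -5*s (I(s) = (-3/2 - 1)*(s + s) = -5*s)
(I(1)*(-5*(-2 + 0)))*(-10) = ((-5*1)*(-5*(-2 + 0)))*(-10) = -(-5)*5*(-2)*(-10) = -(-5)*(-10)*(-10) = -5*10*(-10) = -50*(-10) = 500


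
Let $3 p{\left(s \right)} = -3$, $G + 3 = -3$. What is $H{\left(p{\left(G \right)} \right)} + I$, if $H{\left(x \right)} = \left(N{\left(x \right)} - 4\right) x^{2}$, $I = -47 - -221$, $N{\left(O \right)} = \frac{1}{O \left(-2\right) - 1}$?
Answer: $171$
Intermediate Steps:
$G = -6$ ($G = -3 - 3 = -6$)
$N{\left(O \right)} = \frac{1}{-1 - 2 O}$ ($N{\left(O \right)} = \frac{1}{- 2 O - 1} = \frac{1}{-1 - 2 O}$)
$p{\left(s \right)} = -1$ ($p{\left(s \right)} = \frac{1}{3} \left(-3\right) = -1$)
$I = 174$ ($I = -47 + 221 = 174$)
$H{\left(x \right)} = x^{2} \left(-4 - \frac{1}{1 + 2 x}\right)$ ($H{\left(x \right)} = \left(- \frac{1}{1 + 2 x} - 4\right) x^{2} = \left(-4 - \frac{1}{1 + 2 x}\right) x^{2} = x^{2} \left(-4 - \frac{1}{1 + 2 x}\right)$)
$H{\left(p{\left(G \right)} \right)} + I = \frac{\left(-1\right)^{2} \left(-5 - -8\right)}{1 + 2 \left(-1\right)} + 174 = 1 \frac{1}{1 - 2} \left(-5 + 8\right) + 174 = 1 \frac{1}{-1} \cdot 3 + 174 = 1 \left(-1\right) 3 + 174 = -3 + 174 = 171$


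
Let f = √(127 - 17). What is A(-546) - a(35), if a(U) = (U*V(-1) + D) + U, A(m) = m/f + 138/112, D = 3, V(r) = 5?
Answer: -11859/56 - 273*√110/55 ≈ -263.83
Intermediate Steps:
f = √110 ≈ 10.488
A(m) = 69/56 + m*√110/110 (A(m) = m/(√110) + 138/112 = m*(√110/110) + 138*(1/112) = m*√110/110 + 69/56 = 69/56 + m*√110/110)
a(U) = 3 + 6*U (a(U) = (U*5 + 3) + U = (5*U + 3) + U = (3 + 5*U) + U = 3 + 6*U)
A(-546) - a(35) = (69/56 + (1/110)*(-546)*√110) - (3 + 6*35) = (69/56 - 273*√110/55) - (3 + 210) = (69/56 - 273*√110/55) - 1*213 = (69/56 - 273*√110/55) - 213 = -11859/56 - 273*√110/55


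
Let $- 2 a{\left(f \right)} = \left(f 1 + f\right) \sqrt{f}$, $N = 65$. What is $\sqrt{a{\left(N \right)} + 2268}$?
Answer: $\sqrt{2268 - 65 \sqrt{65}} \approx 41.761$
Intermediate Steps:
$a{\left(f \right)} = - f^{\frac{3}{2}}$ ($a{\left(f \right)} = - \frac{\left(f 1 + f\right) \sqrt{f}}{2} = - \frac{\left(f + f\right) \sqrt{f}}{2} = - \frac{2 f \sqrt{f}}{2} = - \frac{2 f^{\frac{3}{2}}}{2} = - f^{\frac{3}{2}}$)
$\sqrt{a{\left(N \right)} + 2268} = \sqrt{- 65^{\frac{3}{2}} + 2268} = \sqrt{- 65 \sqrt{65} + 2268} = \sqrt{2268 - 65 \sqrt{65}}$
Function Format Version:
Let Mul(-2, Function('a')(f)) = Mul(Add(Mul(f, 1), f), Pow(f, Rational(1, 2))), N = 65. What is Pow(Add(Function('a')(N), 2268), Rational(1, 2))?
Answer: Pow(Add(2268, Mul(-65, Pow(65, Rational(1, 2)))), Rational(1, 2)) ≈ 41.761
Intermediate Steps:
Function('a')(f) = Mul(-1, Pow(f, Rational(3, 2))) (Function('a')(f) = Mul(Rational(-1, 2), Mul(Add(Mul(f, 1), f), Pow(f, Rational(1, 2)))) = Mul(Rational(-1, 2), Mul(Add(f, f), Pow(f, Rational(1, 2)))) = Mul(Rational(-1, 2), Mul(Mul(2, f), Pow(f, Rational(1, 2)))) = Mul(Rational(-1, 2), Mul(2, Pow(f, Rational(3, 2)))) = Mul(-1, Pow(f, Rational(3, 2))))
Pow(Add(Function('a')(N), 2268), Rational(1, 2)) = Pow(Add(Mul(-1, Pow(65, Rational(3, 2))), 2268), Rational(1, 2)) = Pow(Add(Mul(-1, Mul(65, Pow(65, Rational(1, 2)))), 2268), Rational(1, 2)) = Pow(Add(Mul(-65, Pow(65, Rational(1, 2))), 2268), Rational(1, 2)) = Pow(Add(2268, Mul(-65, Pow(65, Rational(1, 2)))), Rational(1, 2))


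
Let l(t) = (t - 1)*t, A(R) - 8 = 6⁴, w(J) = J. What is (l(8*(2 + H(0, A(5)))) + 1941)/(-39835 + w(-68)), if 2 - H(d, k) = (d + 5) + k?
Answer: -36335327/13301 ≈ -2731.8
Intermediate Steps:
A(R) = 1304 (A(R) = 8 + 6⁴ = 8 + 1296 = 1304)
H(d, k) = -3 - d - k (H(d, k) = 2 - ((d + 5) + k) = 2 - ((5 + d) + k) = 2 - (5 + d + k) = 2 + (-5 - d - k) = -3 - d - k)
l(t) = t*(-1 + t) (l(t) = (-1 + t)*t = t*(-1 + t))
(l(8*(2 + H(0, A(5)))) + 1941)/(-39835 + w(-68)) = ((8*(2 + (-3 - 1*0 - 1*1304)))*(-1 + 8*(2 + (-3 - 1*0 - 1*1304))) + 1941)/(-39835 - 68) = ((8*(2 + (-3 + 0 - 1304)))*(-1 + 8*(2 + (-3 + 0 - 1304))) + 1941)/(-39903) = ((8*(2 - 1307))*(-1 + 8*(2 - 1307)) + 1941)*(-1/39903) = ((8*(-1305))*(-1 + 8*(-1305)) + 1941)*(-1/39903) = (-10440*(-1 - 10440) + 1941)*(-1/39903) = (-10440*(-10441) + 1941)*(-1/39903) = (109004040 + 1941)*(-1/39903) = 109005981*(-1/39903) = -36335327/13301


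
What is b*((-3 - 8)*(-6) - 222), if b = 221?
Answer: -34476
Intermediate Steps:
b*((-3 - 8)*(-6) - 222) = 221*((-3 - 8)*(-6) - 222) = 221*(-11*(-6) - 222) = 221*(66 - 222) = 221*(-156) = -34476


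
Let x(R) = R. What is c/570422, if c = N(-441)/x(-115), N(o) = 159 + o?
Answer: 141/32799265 ≈ 4.2989e-6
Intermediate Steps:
c = 282/115 (c = (159 - 441)/(-115) = -282*(-1/115) = 282/115 ≈ 2.4522)
c/570422 = (282/115)/570422 = (282/115)*(1/570422) = 141/32799265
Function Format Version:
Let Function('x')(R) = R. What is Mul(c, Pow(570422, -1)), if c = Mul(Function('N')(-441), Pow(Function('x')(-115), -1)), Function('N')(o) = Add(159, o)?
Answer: Rational(141, 32799265) ≈ 4.2989e-6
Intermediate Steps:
c = Rational(282, 115) (c = Mul(Add(159, -441), Pow(-115, -1)) = Mul(-282, Rational(-1, 115)) = Rational(282, 115) ≈ 2.4522)
Mul(c, Pow(570422, -1)) = Mul(Rational(282, 115), Pow(570422, -1)) = Mul(Rational(282, 115), Rational(1, 570422)) = Rational(141, 32799265)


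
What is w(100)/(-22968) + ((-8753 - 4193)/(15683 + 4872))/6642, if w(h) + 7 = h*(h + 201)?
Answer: -228265755031/174207571560 ≈ -1.3103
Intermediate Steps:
w(h) = -7 + h*(201 + h) (w(h) = -7 + h*(h + 201) = -7 + h*(201 + h))
w(100)/(-22968) + ((-8753 - 4193)/(15683 + 4872))/6642 = (-7 + 100**2 + 201*100)/(-22968) + ((-8753 - 4193)/(15683 + 4872))/6642 = (-7 + 10000 + 20100)*(-1/22968) - 12946/20555*(1/6642) = 30093*(-1/22968) - 12946*1/20555*(1/6642) = -10031/7656 - 12946/20555*1/6642 = -10031/7656 - 6473/68263155 = -228265755031/174207571560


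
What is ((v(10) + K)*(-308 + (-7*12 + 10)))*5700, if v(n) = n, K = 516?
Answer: -1145312400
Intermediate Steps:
((v(10) + K)*(-308 + (-7*12 + 10)))*5700 = ((10 + 516)*(-308 + (-7*12 + 10)))*5700 = (526*(-308 + (-84 + 10)))*5700 = (526*(-308 - 74))*5700 = (526*(-382))*5700 = -200932*5700 = -1145312400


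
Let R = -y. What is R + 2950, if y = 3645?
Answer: -695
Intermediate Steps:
R = -3645 (R = -1*3645 = -3645)
R + 2950 = -3645 + 2950 = -695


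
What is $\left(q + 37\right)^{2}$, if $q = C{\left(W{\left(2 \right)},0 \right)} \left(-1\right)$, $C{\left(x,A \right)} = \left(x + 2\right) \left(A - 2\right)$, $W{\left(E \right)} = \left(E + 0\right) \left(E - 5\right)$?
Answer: $841$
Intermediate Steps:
$W{\left(E \right)} = E \left(-5 + E\right)$
$C{\left(x,A \right)} = \left(-2 + A\right) \left(2 + x\right)$ ($C{\left(x,A \right)} = \left(2 + x\right) \left(-2 + A\right) = \left(-2 + A\right) \left(2 + x\right)$)
$q = -8$ ($q = \left(-4 - 2 \cdot 2 \left(-5 + 2\right) + 2 \cdot 0 + 0 \cdot 2 \left(-5 + 2\right)\right) \left(-1\right) = \left(-4 - 2 \cdot 2 \left(-3\right) + 0 + 0 \cdot 2 \left(-3\right)\right) \left(-1\right) = \left(-4 - -12 + 0 + 0 \left(-6\right)\right) \left(-1\right) = \left(-4 + 12 + 0 + 0\right) \left(-1\right) = 8 \left(-1\right) = -8$)
$\left(q + 37\right)^{2} = \left(-8 + 37\right)^{2} = 29^{2} = 841$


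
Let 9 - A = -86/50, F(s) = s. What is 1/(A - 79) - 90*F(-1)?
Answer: 153605/1707 ≈ 89.985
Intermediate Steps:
A = 268/25 (A = 9 - (-86)/50 = 9 - 1*(-43/25) = 9 + 43/25 = 268/25 ≈ 10.720)
1/(A - 79) - 90*F(-1) = 1/(268/25 - 79) - 90*(-1) = 1/(-1707/25) + 90 = -25/1707 + 90 = 153605/1707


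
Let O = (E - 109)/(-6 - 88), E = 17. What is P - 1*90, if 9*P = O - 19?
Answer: -38917/423 ≈ -92.002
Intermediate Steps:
O = 46/47 (O = (17 - 109)/(-6 - 88) = -92/(-94) = -92*(-1/94) = 46/47 ≈ 0.97872)
P = -847/423 (P = (46/47 - 19)/9 = (⅑)*(-847/47) = -847/423 ≈ -2.0024)
P - 1*90 = -847/423 - 1*90 = -847/423 - 90 = -38917/423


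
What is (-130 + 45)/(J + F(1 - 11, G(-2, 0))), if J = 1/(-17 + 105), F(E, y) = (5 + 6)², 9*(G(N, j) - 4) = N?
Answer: -7480/10649 ≈ -0.70241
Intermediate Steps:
G(N, j) = 4 + N/9
F(E, y) = 121 (F(E, y) = 11² = 121)
J = 1/88 ≈ 0.011364
(-130 + 45)/(J + F(1 - 11, G(-2, 0))) = (-130 + 45)/(1/88 + 121) = -85/10649/88 = -85*88/10649 = -7480/10649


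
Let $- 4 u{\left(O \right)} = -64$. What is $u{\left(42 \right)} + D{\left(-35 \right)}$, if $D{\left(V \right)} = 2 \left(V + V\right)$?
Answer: $-124$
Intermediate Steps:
$u{\left(O \right)} = 16$ ($u{\left(O \right)} = \left(- \frac{1}{4}\right) \left(-64\right) = 16$)
$D{\left(V \right)} = 4 V$ ($D{\left(V \right)} = 2 \cdot 2 V = 4 V$)
$u{\left(42 \right)} + D{\left(-35 \right)} = 16 + 4 \left(-35\right) = 16 - 140 = -124$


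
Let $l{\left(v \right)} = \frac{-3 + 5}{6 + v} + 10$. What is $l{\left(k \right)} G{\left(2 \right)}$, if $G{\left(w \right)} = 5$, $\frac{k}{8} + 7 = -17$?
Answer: $\frac{4645}{93} \approx 49.946$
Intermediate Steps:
$k = -192$ ($k = -56 + 8 \left(-17\right) = -56 - 136 = -192$)
$l{\left(v \right)} = 10 + \frac{2}{6 + v}$ ($l{\left(v \right)} = \frac{2}{6 + v} + 10 = 10 + \frac{2}{6 + v}$)
$l{\left(k \right)} G{\left(2 \right)} = \frac{2 \left(31 + 5 \left(-192\right)\right)}{6 - 192} \cdot 5 = \frac{2 \left(31 - 960\right)}{-186} \cdot 5 = 2 \left(- \frac{1}{186}\right) \left(-929\right) 5 = \frac{929}{93} \cdot 5 = \frac{4645}{93}$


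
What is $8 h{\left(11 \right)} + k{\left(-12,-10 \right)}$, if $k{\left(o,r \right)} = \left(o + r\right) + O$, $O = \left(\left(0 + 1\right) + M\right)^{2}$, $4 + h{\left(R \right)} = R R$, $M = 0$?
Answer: $915$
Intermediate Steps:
$h{\left(R \right)} = -4 + R^{2}$ ($h{\left(R \right)} = -4 + R R = -4 + R^{2}$)
$O = 1$ ($O = \left(\left(0 + 1\right) + 0\right)^{2} = \left(1 + 0\right)^{2} = 1^{2} = 1$)
$k{\left(o,r \right)} = 1 + o + r$ ($k{\left(o,r \right)} = \left(o + r\right) + 1 = 1 + o + r$)
$8 h{\left(11 \right)} + k{\left(-12,-10 \right)} = 8 \left(-4 + 11^{2}\right) - 21 = 8 \left(-4 + 121\right) - 21 = 8 \cdot 117 - 21 = 936 - 21 = 915$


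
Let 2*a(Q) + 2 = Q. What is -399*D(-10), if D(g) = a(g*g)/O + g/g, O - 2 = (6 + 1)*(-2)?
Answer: 4921/4 ≈ 1230.3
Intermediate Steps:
O = -12 (O = 2 + (6 + 1)*(-2) = 2 + 7*(-2) = 2 - 14 = -12)
a(Q) = -1 + Q/2
D(g) = 13/12 - g²/24 (D(g) = (-1 + (g*g)/2)/(-12) + g/g = (-1 + g²/2)*(-1/12) + 1 = (1/12 - g²/24) + 1 = 13/12 - g²/24)
-399*D(-10) = -399*(13/12 - 1/24*(-10)²) = -399*(13/12 - 1/24*100) = -399*(13/12 - 25/6) = -399*(-37/12) = 4921/4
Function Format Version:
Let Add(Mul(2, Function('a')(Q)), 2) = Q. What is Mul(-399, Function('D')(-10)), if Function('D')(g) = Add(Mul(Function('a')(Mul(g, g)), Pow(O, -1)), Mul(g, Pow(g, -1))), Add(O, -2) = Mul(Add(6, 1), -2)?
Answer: Rational(4921, 4) ≈ 1230.3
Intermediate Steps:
O = -12 (O = Add(2, Mul(Add(6, 1), -2)) = Add(2, Mul(7, -2)) = Add(2, -14) = -12)
Function('a')(Q) = Add(-1, Mul(Rational(1, 2), Q))
Function('D')(g) = Add(Rational(13, 12), Mul(Rational(-1, 24), Pow(g, 2))) (Function('D')(g) = Add(Mul(Add(-1, Mul(Rational(1, 2), Mul(g, g))), Pow(-12, -1)), Mul(g, Pow(g, -1))) = Add(Mul(Add(-1, Mul(Rational(1, 2), Pow(g, 2))), Rational(-1, 12)), 1) = Add(Add(Rational(1, 12), Mul(Rational(-1, 24), Pow(g, 2))), 1) = Add(Rational(13, 12), Mul(Rational(-1, 24), Pow(g, 2))))
Mul(-399, Function('D')(-10)) = Mul(-399, Add(Rational(13, 12), Mul(Rational(-1, 24), Pow(-10, 2)))) = Mul(-399, Add(Rational(13, 12), Mul(Rational(-1, 24), 100))) = Mul(-399, Add(Rational(13, 12), Rational(-25, 6))) = Mul(-399, Rational(-37, 12)) = Rational(4921, 4)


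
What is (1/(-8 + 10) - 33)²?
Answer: 4225/4 ≈ 1056.3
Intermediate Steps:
(1/(-8 + 10) - 33)² = (1/2 - 33)² = (½ - 33)² = (-65/2)² = 4225/4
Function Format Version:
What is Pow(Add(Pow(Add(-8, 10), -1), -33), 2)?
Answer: Rational(4225, 4) ≈ 1056.3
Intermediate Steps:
Pow(Add(Pow(Add(-8, 10), -1), -33), 2) = Pow(Add(Pow(2, -1), -33), 2) = Pow(Add(Rational(1, 2), -33), 2) = Pow(Rational(-65, 2), 2) = Rational(4225, 4)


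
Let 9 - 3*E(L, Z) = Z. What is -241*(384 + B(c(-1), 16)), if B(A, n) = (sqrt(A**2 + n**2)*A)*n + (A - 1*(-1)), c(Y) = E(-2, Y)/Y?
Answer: -275945/3 + 77120*sqrt(601)/9 ≈ 1.1809e+5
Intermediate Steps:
E(L, Z) = 3 - Z/3
c(Y) = (3 - Y/3)/Y
B(A, n) = 1 + A + A*n*sqrt(A**2 + n**2) (B(A, n) = (A*sqrt(A**2 + n**2))*n + (A + 1) = A*n*sqrt(A**2 + n**2) + (1 + A) = 1 + A + A*n*sqrt(A**2 + n**2))
-241*(384 + B(c(-1), 16)) = -241*(384 + (1 + (1/3)*(9 - 1*(-1))/(-1) + ((1/3)*(9 - 1*(-1))/(-1))*16*sqrt(((1/3)*(9 - 1*(-1))/(-1))**2 + 16**2))) = -241*(384 + (1 + (1/3)*(-1)*(9 + 1) + ((1/3)*(-1)*(9 + 1))*16*sqrt(((1/3)*(-1)*(9 + 1))**2 + 256))) = -241*(384 + (1 + (1/3)*(-1)*10 + ((1/3)*(-1)*10)*16*sqrt(((1/3)*(-1)*10)**2 + 256))) = -241*(384 + (1 - 10/3 - 10/3*16*sqrt((-10/3)**2 + 256))) = -241*(384 + (1 - 10/3 - 10/3*16*sqrt(100/9 + 256))) = -241*(384 + (1 - 10/3 - 10/3*16*sqrt(2404/9))) = -241*(384 + (1 - 10/3 - 10/3*16*2*sqrt(601)/3)) = -241*(384 + (1 - 10/3 - 320*sqrt(601)/9)) = -241*(384 + (-7/3 - 320*sqrt(601)/9)) = -241*(1145/3 - 320*sqrt(601)/9) = -275945/3 + 77120*sqrt(601)/9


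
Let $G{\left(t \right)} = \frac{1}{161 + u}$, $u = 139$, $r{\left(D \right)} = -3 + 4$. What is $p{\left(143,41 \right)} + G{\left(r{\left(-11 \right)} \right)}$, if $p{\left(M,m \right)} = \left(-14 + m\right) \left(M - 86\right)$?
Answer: $\frac{461701}{300} \approx 1539.0$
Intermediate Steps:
$r{\left(D \right)} = 1$
$p{\left(M,m \right)} = \left(-86 + M\right) \left(-14 + m\right)$ ($p{\left(M,m \right)} = \left(-14 + m\right) \left(-86 + M\right) = \left(-86 + M\right) \left(-14 + m\right)$)
$G{\left(t \right)} = \frac{1}{300}$ ($G{\left(t \right)} = \frac{1}{161 + 139} = \frac{1}{300}$)
$p{\left(143,41 \right)} + G{\left(r{\left(-11 \right)} \right)} = \left(1204 - 3526 - 2002 + 143 \cdot 41\right) + \frac{1}{300} = \left(1204 - 3526 - 2002 + 5863\right) + \frac{1}{300} = 1539 + \frac{1}{300} = \frac{461701}{300}$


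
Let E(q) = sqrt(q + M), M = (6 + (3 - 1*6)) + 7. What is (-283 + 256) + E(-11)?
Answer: -27 + I ≈ -27.0 + 1.0*I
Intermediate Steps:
M = 10 (M = (6 + (3 - 6)) + 7 = (6 - 3) + 7 = 3 + 7 = 10)
E(q) = sqrt(10 + q) (E(q) = sqrt(q + 10) = sqrt(10 + q))
(-283 + 256) + E(-11) = (-283 + 256) + sqrt(10 - 11) = -27 + sqrt(-1) = -27 + I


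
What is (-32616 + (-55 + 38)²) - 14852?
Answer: -47179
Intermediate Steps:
(-32616 + (-55 + 38)²) - 14852 = (-32616 + (-17)²) - 14852 = (-32616 + 289) - 14852 = -32327 - 14852 = -47179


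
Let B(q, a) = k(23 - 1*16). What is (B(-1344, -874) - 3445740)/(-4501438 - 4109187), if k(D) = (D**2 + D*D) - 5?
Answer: 3445647/8610625 ≈ 0.40016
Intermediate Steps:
k(D) = -5 + 2*D**2 (k(D) = (D**2 + D**2) - 5 = 2*D**2 - 5 = -5 + 2*D**2)
B(q, a) = 93 (B(q, a) = -5 + 2*(23 - 1*16)**2 = -5 + 2*(23 - 16)**2 = -5 + 2*7**2 = -5 + 2*49 = -5 + 98 = 93)
(B(-1344, -874) - 3445740)/(-4501438 - 4109187) = (93 - 3445740)/(-4501438 - 4109187) = -3445647/(-8610625) = -3445647*(-1/8610625) = 3445647/8610625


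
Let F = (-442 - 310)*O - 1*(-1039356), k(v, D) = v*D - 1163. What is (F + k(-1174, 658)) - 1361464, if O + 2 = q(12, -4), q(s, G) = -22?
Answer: -1077715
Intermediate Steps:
O = -24 (O = -2 - 22 = -24)
k(v, D) = -1163 + D*v (k(v, D) = D*v - 1163 = -1163 + D*v)
F = 1057404 (F = (-442 - 310)*(-24) - 1*(-1039356) = -752*(-24) + 1039356 = 18048 + 1039356 = 1057404)
(F + k(-1174, 658)) - 1361464 = (1057404 + (-1163 + 658*(-1174))) - 1361464 = (1057404 + (-1163 - 772492)) - 1361464 = (1057404 - 773655) - 1361464 = 283749 - 1361464 = -1077715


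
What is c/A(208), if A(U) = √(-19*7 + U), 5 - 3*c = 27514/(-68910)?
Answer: 186032*√3/1550475 ≈ 0.20782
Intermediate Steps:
c = 186032/103365 (c = 5/3 - 27514/(3*(-68910)) = 5/3 - 27514*(-1)/(3*68910) = 5/3 - ⅓*(-13757/34455) = 5/3 + 13757/103365 = 186032/103365 ≈ 1.7998)
A(U) = √(-133 + U)
c/A(208) = 186032/(103365*(√(-133 + 208))) = 186032/(103365*(√75)) = 186032/(103365*((5*√3))) = 186032*(√3/15)/103365 = 186032*√3/1550475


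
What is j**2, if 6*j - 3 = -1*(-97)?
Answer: 2500/9 ≈ 277.78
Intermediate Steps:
j = 50/3 (j = 1/2 + (-1*(-97))/6 = 1/2 + (1/6)*97 = 1/2 + 97/6 = 50/3 ≈ 16.667)
j**2 = (50/3)**2 = 2500/9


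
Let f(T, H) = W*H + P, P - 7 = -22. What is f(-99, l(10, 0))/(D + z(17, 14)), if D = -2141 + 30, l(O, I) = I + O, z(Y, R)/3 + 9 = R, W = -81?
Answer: 825/2096 ≈ 0.39361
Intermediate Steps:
P = -15 (P = 7 - 22 = -15)
z(Y, R) = -27 + 3*R
D = -2111
f(T, H) = -15 - 81*H (f(T, H) = -81*H - 15 = -15 - 81*H)
f(-99, l(10, 0))/(D + z(17, 14)) = (-15 - 81*(0 + 10))/(-2111 + (-27 + 3*14)) = (-15 - 81*10)/(-2111 + (-27 + 42)) = (-15 - 810)/(-2111 + 15) = -825/(-2096) = -825*(-1/2096) = 825/2096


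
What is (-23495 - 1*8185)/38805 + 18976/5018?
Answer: 1480496/499291 ≈ 2.9652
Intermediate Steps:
(-23495 - 1*8185)/38805 + 18976/5018 = (-23495 - 8185)*(1/38805) + 18976*(1/5018) = -31680*1/38805 + 9488/2509 = -2112/2587 + 9488/2509 = 1480496/499291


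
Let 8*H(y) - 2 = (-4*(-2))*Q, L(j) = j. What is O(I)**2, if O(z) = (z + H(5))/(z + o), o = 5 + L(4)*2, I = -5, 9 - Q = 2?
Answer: 81/1024 ≈ 0.079102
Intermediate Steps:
Q = 7 (Q = 9 - 1*2 = 9 - 2 = 7)
H(y) = 29/4 (H(y) = 1/4 + (-4*(-2)*7)/8 = 1/4 + (8*7)/8 = 1/4 + (1/8)*56 = 1/4 + 7 = 29/4)
o = 13 (o = 5 + 4*2 = 5 + 8 = 13)
O(z) = (29/4 + z)/(13 + z) (O(z) = (z + 29/4)/(z + 13) = (29/4 + z)/(13 + z))
O(I)**2 = ((29/4 - 5)/(13 - 5))**2 = ((9/4)/8)**2 = ((1/8)*(9/4))**2 = (9/32)**2 = 81/1024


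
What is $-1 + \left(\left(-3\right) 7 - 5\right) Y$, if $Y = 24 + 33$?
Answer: $-1483$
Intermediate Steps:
$Y = 57$
$-1 + \left(\left(-3\right) 7 - 5\right) Y = -1 + \left(\left(-3\right) 7 - 5\right) 57 = -1 + \left(-21 - 5\right) 57 = -1 - 1482 = -1483$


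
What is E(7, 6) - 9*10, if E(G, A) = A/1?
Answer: -84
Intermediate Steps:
E(G, A) = A (E(G, A) = A*1 = A)
E(7, 6) - 9*10 = 6 - 9*10 = 6 - 90 = -84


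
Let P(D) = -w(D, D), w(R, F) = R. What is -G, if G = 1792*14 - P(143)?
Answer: -25231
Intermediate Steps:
P(D) = -D
G = 25231 (G = 1792*14 - (-1)*143 = 25088 - 1*(-143) = 25088 + 143 = 25231)
-G = -1*25231 = -25231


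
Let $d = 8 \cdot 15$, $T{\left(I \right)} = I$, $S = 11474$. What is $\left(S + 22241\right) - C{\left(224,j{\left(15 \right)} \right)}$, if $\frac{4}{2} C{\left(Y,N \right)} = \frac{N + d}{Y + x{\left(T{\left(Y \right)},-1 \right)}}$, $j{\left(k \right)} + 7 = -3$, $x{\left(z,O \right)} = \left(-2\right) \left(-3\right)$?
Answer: $\frac{1550879}{46} \approx 33715.0$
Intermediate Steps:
$x{\left(z,O \right)} = 6$
$d = 120$
$j{\left(k \right)} = -10$ ($j{\left(k \right)} = -7 - 3 = -10$)
$C{\left(Y,N \right)} = \frac{120 + N}{2 \left(6 + Y\right)}$ ($C{\left(Y,N \right)} = \frac{\left(N + 120\right) \frac{1}{Y + 6}}{2} = \frac{\left(120 + N\right) \frac{1}{6 + Y}}{2} = \frac{\frac{1}{6 + Y} \left(120 + N\right)}{2} = \frac{120 + N}{2 \left(6 + Y\right)}$)
$\left(S + 22241\right) - C{\left(224,j{\left(15 \right)} \right)} = \left(11474 + 22241\right) - \frac{120 - 10}{2 \left(6 + 224\right)} = 33715 - \frac{1}{2} \cdot \frac{1}{230} \cdot 110 = 33715 - \frac{11}{46} = \frac{1550879}{46}$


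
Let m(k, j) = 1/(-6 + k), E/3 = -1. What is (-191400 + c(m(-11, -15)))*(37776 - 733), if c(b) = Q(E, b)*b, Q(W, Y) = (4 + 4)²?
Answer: -7090169656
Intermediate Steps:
E = -3 (E = 3*(-1) = -3)
Q(W, Y) = 64 (Q(W, Y) = 8² = 64)
c(b) = 64*b
(-191400 + c(m(-11, -15)))*(37776 - 733) = (-191400 + 64/(-6 - 11))*(37776 - 733) = (-191400 + 64/(-17))*37043 = (-191400 + 64*(-1/17))*37043 = (-191400 - 64/17)*37043 = -3253864/17*37043 = -7090169656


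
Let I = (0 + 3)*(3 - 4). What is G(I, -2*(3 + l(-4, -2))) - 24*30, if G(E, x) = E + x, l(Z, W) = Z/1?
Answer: -721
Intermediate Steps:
l(Z, W) = Z (l(Z, W) = Z*1 = Z)
I = -3 (I = 3*(-1) = -3)
G(I, -2*(3 + l(-4, -2))) - 24*30 = (-3 - 2*(3 - 4)) - 24*30 = (-3 - 2*(-1)) - 720 = (-3 + 2) - 720 = -1 - 720 = -721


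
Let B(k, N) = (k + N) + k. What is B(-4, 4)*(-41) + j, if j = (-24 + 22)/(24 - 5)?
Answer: 3114/19 ≈ 163.89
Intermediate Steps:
B(k, N) = N + 2*k (B(k, N) = (N + k) + k = N + 2*k)
j = -2/19 ≈ -0.10526
B(-4, 4)*(-41) + j = (4 + 2*(-4))*(-41) - 2/19 = (4 - 8)*(-41) - 2/19 = -4*(-41) - 2/19 = 164 - 2/19 = 3114/19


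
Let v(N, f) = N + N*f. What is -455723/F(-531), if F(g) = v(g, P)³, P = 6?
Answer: 455723/51354402813 ≈ 8.8741e-6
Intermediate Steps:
F(g) = 343*g³ (F(g) = (g*(1 + 6))³ = (g*7)³ = (7*g)³ = 343*g³)
-455723/F(-531) = -455723/(343*(-531)³) = -455723/(343*(-149721291)) = -455723/(-51354402813) = -455723*(-1/51354402813) = 455723/51354402813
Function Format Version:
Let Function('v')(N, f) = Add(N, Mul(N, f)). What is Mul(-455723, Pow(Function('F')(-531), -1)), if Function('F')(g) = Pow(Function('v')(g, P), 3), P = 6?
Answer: Rational(455723, 51354402813) ≈ 8.8741e-6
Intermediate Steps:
Function('F')(g) = Mul(343, Pow(g, 3)) (Function('F')(g) = Pow(Mul(g, Add(1, 6)), 3) = Pow(Mul(g, 7), 3) = Pow(Mul(7, g), 3) = Mul(343, Pow(g, 3)))
Mul(-455723, Pow(Function('F')(-531), -1)) = Mul(-455723, Pow(Mul(343, Pow(-531, 3)), -1)) = Mul(-455723, Pow(Mul(343, -149721291), -1)) = Mul(-455723, Pow(-51354402813, -1)) = Mul(-455723, Rational(-1, 51354402813)) = Rational(455723, 51354402813)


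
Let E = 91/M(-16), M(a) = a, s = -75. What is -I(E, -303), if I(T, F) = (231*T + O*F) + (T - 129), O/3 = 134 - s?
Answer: 382859/2 ≈ 1.9143e+5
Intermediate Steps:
O = 627 (O = 3*(134 - 1*(-75)) = 3*(134 + 75) = 3*209 = 627)
E = -91/16 (E = 91/(-16) = 91*(-1/16) = -91/16 ≈ -5.6875)
I(T, F) = -129 + 232*T + 627*F (I(T, F) = (231*T + 627*F) + (T - 129) = (231*T + 627*F) + (-129 + T) = -129 + 232*T + 627*F)
-I(E, -303) = -(-129 + 232*(-91/16) + 627*(-303)) = -(-129 - 2639/2 - 189981) = -1*(-382859/2) = 382859/2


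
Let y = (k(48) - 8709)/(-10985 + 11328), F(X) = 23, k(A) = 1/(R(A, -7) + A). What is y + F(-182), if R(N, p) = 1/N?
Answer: -1890052/790615 ≈ -2.3906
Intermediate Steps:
k(A) = 1/(A + 1/A) (k(A) = 1/(1/A + A) = 1/(A + 1/A))
y = -20074197/790615 (y = (48/(1 + 48²) - 8709)/(-10985 + 11328) = (48/(1 + 2304) - 8709)/343 = (48/2305 - 8709)*(1/343) = -20074197/2305*1/343 = -20074197/790615 ≈ -25.391)
y + F(-182) = -20074197/790615 + 23 = -1890052/790615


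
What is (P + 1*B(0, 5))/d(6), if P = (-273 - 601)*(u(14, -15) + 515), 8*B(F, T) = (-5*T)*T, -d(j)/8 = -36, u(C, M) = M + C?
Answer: -3594013/2304 ≈ -1559.9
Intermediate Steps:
u(C, M) = C + M
d(j) = 288 (d(j) = -8*(-36) = 288)
B(F, T) = -5*T**2/8 (B(F, T) = ((-5*T)*T)/8 = (-5*T**2)/8 = -5*T**2/8)
P = -449236 (P = (-273 - 601)*((14 - 15) + 515) = -874*(-1 + 515) = -874*514 = -449236)
(P + 1*B(0, 5))/d(6) = (-449236 + 1*(-5/8*5**2))/288 = (-449236 + 1*(-5/8*25))/288 = (-449236 + 1*(-125/8))/288 = (-449236 - 125/8)/288 = (1/288)*(-3594013/8) = -3594013/2304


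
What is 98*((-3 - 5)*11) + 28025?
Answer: 19401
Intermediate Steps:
98*((-3 - 5)*11) + 28025 = 98*(-8*11) + 28025 = 98*(-88) + 28025 = -8624 + 28025 = 19401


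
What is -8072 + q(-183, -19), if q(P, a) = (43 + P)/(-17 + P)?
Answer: -80713/10 ≈ -8071.3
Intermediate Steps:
q(P, a) = (43 + P)/(-17 + P)
-8072 + q(-183, -19) = -8072 + (43 - 183)/(-17 - 183) = -8072 - 140/(-200) = -8072 - 1/200*(-140) = -8072 + 7/10 = -80713/10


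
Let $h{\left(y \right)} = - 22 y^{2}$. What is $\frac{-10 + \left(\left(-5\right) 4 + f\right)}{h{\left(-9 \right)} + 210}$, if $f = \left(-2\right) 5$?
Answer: $\frac{10}{393} \approx 0.025445$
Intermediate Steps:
$f = -10$
$\frac{-10 + \left(\left(-5\right) 4 + f\right)}{h{\left(-9 \right)} + 210} = \frac{-10 - 30}{- 22 \left(-9\right)^{2} + 210} = \frac{-10 - 30}{\left(-22\right) 81 + 210} = \frac{-10 - 30}{-1782 + 210} = - \frac{40}{-1572} = \left(-40\right) \left(- \frac{1}{1572}\right) = \frac{10}{393}$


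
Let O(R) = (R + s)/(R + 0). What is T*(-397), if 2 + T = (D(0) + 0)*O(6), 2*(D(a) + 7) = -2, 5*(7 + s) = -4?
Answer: -794/5 ≈ -158.80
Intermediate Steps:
s = -39/5 (s = -7 + (1/5)*(-4) = -7 - 4/5 = -39/5 ≈ -7.8000)
D(a) = -8 (D(a) = -7 + (1/2)*(-2) = -7 - 1 = -8)
O(R) = (-39/5 + R)/R (O(R) = (R - 39/5)/(R + 0) = (-39/5 + R)/R)
T = 2/5 (T = -2 + (-8 + 0)*((-39/5 + 6)/6) = -2 - 4*(-9)/(3*5) = -2 - 8*(-3/10) = -2 + 12/5 = 2/5 ≈ 0.40000)
T*(-397) = (2/5)*(-397) = -794/5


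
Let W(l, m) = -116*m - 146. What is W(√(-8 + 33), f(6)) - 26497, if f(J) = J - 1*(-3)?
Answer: -27687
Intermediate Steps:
f(J) = 3 + J (f(J) = J + 3 = 3 + J)
W(l, m) = -146 - 116*m
W(√(-8 + 33), f(6)) - 26497 = (-146 - 116*(3 + 6)) - 26497 = (-146 - 116*9) - 26497 = (-146 - 1044) - 26497 = -1190 - 26497 = -27687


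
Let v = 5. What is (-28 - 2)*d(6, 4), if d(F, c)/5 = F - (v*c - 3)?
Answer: 1650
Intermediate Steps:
d(F, c) = 15 - 25*c + 5*F (d(F, c) = 5*(F - (5*c - 3)) = 5*(F - (-3 + 5*c)) = 5*(F + (3 - 5*c)) = 5*(3 + F - 5*c) = 15 - 25*c + 5*F)
(-28 - 2)*d(6, 4) = (-28 - 2)*(15 - 25*4 + 5*6) = -30*(15 - 100 + 30) = -30*(-55) = 1650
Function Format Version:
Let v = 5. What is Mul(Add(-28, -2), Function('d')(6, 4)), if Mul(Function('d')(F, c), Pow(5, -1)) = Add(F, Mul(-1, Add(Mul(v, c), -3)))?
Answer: 1650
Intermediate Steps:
Function('d')(F, c) = Add(15, Mul(-25, c), Mul(5, F)) (Function('d')(F, c) = Mul(5, Add(F, Mul(-1, Add(Mul(5, c), -3)))) = Mul(5, Add(F, Mul(-1, Add(-3, Mul(5, c))))) = Mul(5, Add(F, Add(3, Mul(-5, c)))) = Mul(5, Add(3, F, Mul(-5, c))) = Add(15, Mul(-25, c), Mul(5, F)))
Mul(Add(-28, -2), Function('d')(6, 4)) = Mul(Add(-28, -2), Add(15, Mul(-25, 4), Mul(5, 6))) = Mul(-30, Add(15, -100, 30)) = Mul(-30, -55) = 1650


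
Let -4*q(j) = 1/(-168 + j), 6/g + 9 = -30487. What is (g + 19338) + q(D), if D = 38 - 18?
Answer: 5455018165/282088 ≈ 19338.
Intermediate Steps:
g = -3/15248 (g = 6/(-9 - 30487) = 6/(-30496) = 6*(-1/30496) = -3/15248 ≈ -0.00019675)
D = 20
q(j) = -1/(4*(-168 + j))
(g + 19338) + q(D) = (-3/15248 + 19338) - 1/(-672 + 4*20) = 294865821/15248 - 1/(-672 + 80) = 294865821/15248 - 1/(-592) = 294865821/15248 - 1*(-1/592) = 294865821/15248 + 1/592 = 5455018165/282088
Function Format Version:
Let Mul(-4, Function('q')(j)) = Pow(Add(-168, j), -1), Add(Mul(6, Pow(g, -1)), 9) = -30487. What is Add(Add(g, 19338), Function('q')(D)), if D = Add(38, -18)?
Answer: Rational(5455018165, 282088) ≈ 19338.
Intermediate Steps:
g = Rational(-3, 15248) (g = Mul(6, Pow(Add(-9, -30487), -1)) = Mul(6, Pow(-30496, -1)) = Mul(6, Rational(-1, 30496)) = Rational(-3, 15248) ≈ -0.00019675)
D = 20
Function('q')(j) = Mul(Rational(-1, 4), Pow(Add(-168, j), -1))
Add(Add(g, 19338), Function('q')(D)) = Add(Add(Rational(-3, 15248), 19338), Mul(-1, Pow(Add(-672, Mul(4, 20)), -1))) = Add(Rational(294865821, 15248), Mul(-1, Pow(Add(-672, 80), -1))) = Add(Rational(294865821, 15248), Mul(-1, Pow(-592, -1))) = Add(Rational(294865821, 15248), Mul(-1, Rational(-1, 592))) = Add(Rational(294865821, 15248), Rational(1, 592)) = Rational(5455018165, 282088)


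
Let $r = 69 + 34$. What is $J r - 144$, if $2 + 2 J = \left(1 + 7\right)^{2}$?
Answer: $3049$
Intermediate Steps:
$r = 103$
$J = 31$ ($J = -1 + \frac{\left(1 + 7\right)^{2}}{2} = -1 + \frac{8^{2}}{2} = -1 + \frac{1}{2} \cdot 64 = -1 + 32 = 31$)
$J r - 144 = 31 \cdot 103 - 144 = 3193 - 144 = 3049$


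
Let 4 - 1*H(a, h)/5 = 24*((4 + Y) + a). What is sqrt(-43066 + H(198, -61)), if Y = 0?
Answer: I*sqrt(67286) ≈ 259.4*I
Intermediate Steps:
H(a, h) = -460 - 120*a (H(a, h) = 20 - 120*((4 + 0) + a) = 20 - 120*(4 + a) = 20 - 5*(96 + 24*a) = 20 + (-480 - 120*a) = -460 - 120*a)
sqrt(-43066 + H(198, -61)) = sqrt(-43066 + (-460 - 120*198)) = sqrt(-43066 + (-460 - 23760)) = sqrt(-43066 - 24220) = sqrt(-67286) = I*sqrt(67286)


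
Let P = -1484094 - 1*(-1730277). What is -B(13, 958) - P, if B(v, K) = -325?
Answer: -245858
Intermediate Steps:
P = 246183 (P = -1484094 + 1730277 = 246183)
-B(13, 958) - P = -1*(-325) - 1*246183 = 325 - 246183 = -245858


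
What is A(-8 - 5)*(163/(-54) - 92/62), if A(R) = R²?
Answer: -1273753/1674 ≈ -760.90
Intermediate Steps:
A(-8 - 5)*(163/(-54) - 92/62) = (-8 - 5)²*(163/(-54) - 92/62) = (-13)²*(163*(-1/54) - 92*1/62) = 169*(-163/54 - 46/31) = 169*(-7537/1674) = -1273753/1674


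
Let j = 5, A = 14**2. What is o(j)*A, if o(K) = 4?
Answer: 784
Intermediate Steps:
A = 196
o(j)*A = 4*196 = 784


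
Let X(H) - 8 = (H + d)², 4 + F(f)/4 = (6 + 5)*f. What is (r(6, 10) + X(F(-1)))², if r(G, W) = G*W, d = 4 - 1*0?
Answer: 10265616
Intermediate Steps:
d = 4 (d = 4 + 0 = 4)
F(f) = -16 + 44*f (F(f) = -16 + 4*((6 + 5)*f) = -16 + 4*(11*f) = -16 + 44*f)
X(H) = 8 + (4 + H)² (X(H) = 8 + (H + 4)² = 8 + (4 + H)²)
(r(6, 10) + X(F(-1)))² = (6*10 + (8 + (4 + (-16 + 44*(-1)))²))² = (60 + (8 + (4 + (-16 - 44))²))² = (60 + (8 + (4 - 60)²))² = (60 + (8 + (-56)²))² = (60 + (8 + 3136))² = (60 + 3144)² = 3204² = 10265616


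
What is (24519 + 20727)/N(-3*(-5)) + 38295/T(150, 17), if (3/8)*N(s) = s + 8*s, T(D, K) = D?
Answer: 22859/60 ≈ 380.98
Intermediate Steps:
N(s) = 24*s (N(s) = 8*(s + 8*s)/3 = 8*(9*s)/3 = 24*s)
(24519 + 20727)/N(-3*(-5)) + 38295/T(150, 17) = (24519 + 20727)/((24*(-3*(-5)))) + 38295/150 = 45246/((24*15)) + 38295*(1/150) = 45246/360 + 2553/10 = 45246*(1/360) + 2553/10 = 7541/60 + 2553/10 = 22859/60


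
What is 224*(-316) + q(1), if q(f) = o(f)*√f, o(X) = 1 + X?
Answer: -70782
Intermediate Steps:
q(f) = √f*(1 + f) (q(f) = (1 + f)*√f = √f*(1 + f))
224*(-316) + q(1) = 224*(-316) + √1*(1 + 1) = -70784 + 1*2 = -70784 + 2 = -70782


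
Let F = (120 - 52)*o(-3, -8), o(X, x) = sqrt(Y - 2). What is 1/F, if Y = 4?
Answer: sqrt(2)/136 ≈ 0.010399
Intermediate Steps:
o(X, x) = sqrt(2) (o(X, x) = sqrt(4 - 2) = sqrt(2))
F = 68*sqrt(2) (F = (120 - 52)*sqrt(2) = 68*sqrt(2) ≈ 96.167)
1/F = 1/(68*sqrt(2)) = sqrt(2)/136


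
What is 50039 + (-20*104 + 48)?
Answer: 48007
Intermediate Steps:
50039 + (-20*104 + 48) = 50039 + (-2080 + 48) = 50039 - 2032 = 48007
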